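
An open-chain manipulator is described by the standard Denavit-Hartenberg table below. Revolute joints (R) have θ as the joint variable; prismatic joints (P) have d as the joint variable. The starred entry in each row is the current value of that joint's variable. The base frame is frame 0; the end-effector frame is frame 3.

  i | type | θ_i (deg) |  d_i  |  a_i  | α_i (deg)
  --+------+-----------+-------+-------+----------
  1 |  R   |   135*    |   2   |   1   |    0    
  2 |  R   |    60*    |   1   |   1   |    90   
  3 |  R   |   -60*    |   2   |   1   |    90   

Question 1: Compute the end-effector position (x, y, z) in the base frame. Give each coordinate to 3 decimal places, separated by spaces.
-2.674 2.251 2.134

after link 1: o_1 = (-0.7071, 0.7071, 2.0000)
after link 2: o_2 = (-1.6730, 0.4483, 3.0000)
after link 3: o_3 = (-2.6736, 2.2507, 2.1340)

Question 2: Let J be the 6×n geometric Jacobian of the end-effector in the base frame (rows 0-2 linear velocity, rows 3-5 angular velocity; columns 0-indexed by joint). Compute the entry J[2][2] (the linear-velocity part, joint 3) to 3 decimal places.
0.500

axis z_2 = (-0.2588,0.9659,0.0000); lever o_n−o_2 = (-1.0006,1.8024,-0.8660)
cross product → J_v[:, 2] = (-0.8365,-0.2241,0.5000)
J_ω[:, 2] = z_2
entry J[2][2] = 0.5000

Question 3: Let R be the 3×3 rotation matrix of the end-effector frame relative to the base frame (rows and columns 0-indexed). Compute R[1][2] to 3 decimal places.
0.224

End-effector z-axis (col 2 of R) = (0.8365,0.2241,-0.5000)
R[1][2] = 0.2241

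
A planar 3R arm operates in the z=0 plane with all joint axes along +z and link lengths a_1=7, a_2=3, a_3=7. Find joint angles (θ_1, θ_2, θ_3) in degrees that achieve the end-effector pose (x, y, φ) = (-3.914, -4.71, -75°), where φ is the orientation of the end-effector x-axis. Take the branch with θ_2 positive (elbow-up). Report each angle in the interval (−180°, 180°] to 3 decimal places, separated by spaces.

135.003 120.012 29.985

wrist centre = target − a_3·(cos φ, sin φ) = (-5.7257, 2.0515)
cos θ_2 = (36.9926−7²−3²)/(2·7·3) = -0.5002; θ_2 = 120.0117° (elbow-up)
β = atan2(2.0515,-5.7257) = 160.2878°; ψ = atan2(2.5978,5.4995) = 25.2845°
θ_1 = β − ψ = 135.0033°
θ_3 = φ − θ_1 − θ_2 = 29.9850° (wrapped to (-180°,180°])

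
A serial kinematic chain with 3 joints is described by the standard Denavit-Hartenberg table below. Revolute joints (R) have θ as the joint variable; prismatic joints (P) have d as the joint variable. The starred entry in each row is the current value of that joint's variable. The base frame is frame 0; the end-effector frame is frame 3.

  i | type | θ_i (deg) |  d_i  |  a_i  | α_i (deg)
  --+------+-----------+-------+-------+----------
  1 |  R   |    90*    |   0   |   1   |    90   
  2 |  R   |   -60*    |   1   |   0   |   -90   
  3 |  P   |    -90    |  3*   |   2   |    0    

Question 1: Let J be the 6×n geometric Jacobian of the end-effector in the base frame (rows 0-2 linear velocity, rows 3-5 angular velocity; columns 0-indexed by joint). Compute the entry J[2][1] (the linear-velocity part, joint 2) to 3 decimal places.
axis z_1 = (1.0000,-0.0000,0.0000); lever o_n−o_1 = (3.0000,2.5981,1.5000)
cross product → J_v[:, 1] = (-0.0000,-1.5000,2.5981)
J_ω[:, 1] = z_1
entry J[2][1] = 2.5981

2.598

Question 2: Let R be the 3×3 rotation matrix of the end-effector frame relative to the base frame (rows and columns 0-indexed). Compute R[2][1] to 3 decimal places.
-0.866

End-effector y-axis (col 1 of R) = (0.0000,0.5000,-0.8660)
R[2][1] = -0.8660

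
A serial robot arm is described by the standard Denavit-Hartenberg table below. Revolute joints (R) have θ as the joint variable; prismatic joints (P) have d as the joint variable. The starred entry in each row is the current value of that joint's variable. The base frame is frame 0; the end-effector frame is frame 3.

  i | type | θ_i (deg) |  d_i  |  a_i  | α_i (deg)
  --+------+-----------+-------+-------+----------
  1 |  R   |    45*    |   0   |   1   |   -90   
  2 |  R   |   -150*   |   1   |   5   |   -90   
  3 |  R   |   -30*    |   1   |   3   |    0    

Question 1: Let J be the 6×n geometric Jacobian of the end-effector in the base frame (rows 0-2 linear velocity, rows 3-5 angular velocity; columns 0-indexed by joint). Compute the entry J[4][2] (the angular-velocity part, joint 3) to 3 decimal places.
0.354

axis z_2 = (0.3536,0.3536,0.8660); lever o_n−o_2 = (-2.2981,-0.1768,2.1651)
cross product → J_v[:, 2] = (0.9186,-2.7557,0.7500)
J_ω[:, 2] = z_2
entry J[4][2] = 0.3536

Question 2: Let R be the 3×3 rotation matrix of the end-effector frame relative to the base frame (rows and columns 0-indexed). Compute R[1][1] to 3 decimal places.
-0.919

End-effector y-axis (col 1 of R) = (0.3062,-0.9186,0.2500)
R[1][1] = -0.9186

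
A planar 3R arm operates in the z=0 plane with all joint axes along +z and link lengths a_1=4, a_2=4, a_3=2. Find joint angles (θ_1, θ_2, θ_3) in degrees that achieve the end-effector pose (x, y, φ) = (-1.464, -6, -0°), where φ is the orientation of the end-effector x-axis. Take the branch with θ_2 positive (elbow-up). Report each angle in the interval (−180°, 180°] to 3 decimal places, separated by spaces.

wrist centre = target − a_3·(cos φ, sin φ) = (-3.4640, -6.0000)
cos θ_2 = (47.9993−4²−4²)/(2·4·4) = 0.5000; θ_2 = 60.0015° (elbow-up)
β = atan2(-6.0000,-3.4640) = -119.9993°; ψ = atan2(3.4642,5.9999) = 30.0007°
θ_1 = β − ψ = -150.0000°
θ_3 = φ − θ_1 − θ_2 = 89.9985° (wrapped to (-180°,180°])

-150.000 60.001 89.999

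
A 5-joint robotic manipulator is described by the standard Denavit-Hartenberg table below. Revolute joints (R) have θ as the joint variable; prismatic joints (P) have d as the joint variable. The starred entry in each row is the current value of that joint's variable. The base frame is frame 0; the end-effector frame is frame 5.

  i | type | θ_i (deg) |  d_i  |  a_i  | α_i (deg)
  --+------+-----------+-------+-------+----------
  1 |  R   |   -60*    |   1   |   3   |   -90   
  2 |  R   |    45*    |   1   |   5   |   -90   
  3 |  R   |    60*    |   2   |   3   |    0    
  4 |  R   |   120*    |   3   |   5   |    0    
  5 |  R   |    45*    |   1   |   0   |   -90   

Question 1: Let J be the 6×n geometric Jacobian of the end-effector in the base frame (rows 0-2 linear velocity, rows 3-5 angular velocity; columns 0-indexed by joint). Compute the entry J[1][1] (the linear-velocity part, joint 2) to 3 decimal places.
axis z_1 = (0.8660,0.5000,0.0000); lever o_n−o_1 = (-2.9750,1.9566,-5.3033)
cross product → J_v[:, 1] = (-2.6517,4.5928,3.1820)
J_ω[:, 1] = z_1
entry J[1][1] = 4.5928

4.593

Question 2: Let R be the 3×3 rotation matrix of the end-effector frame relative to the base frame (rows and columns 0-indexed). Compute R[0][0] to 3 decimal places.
0.362

End-effector x-axis (col 0 of R) = (0.3624,0.7866,0.5000)
R[0][0] = 0.3624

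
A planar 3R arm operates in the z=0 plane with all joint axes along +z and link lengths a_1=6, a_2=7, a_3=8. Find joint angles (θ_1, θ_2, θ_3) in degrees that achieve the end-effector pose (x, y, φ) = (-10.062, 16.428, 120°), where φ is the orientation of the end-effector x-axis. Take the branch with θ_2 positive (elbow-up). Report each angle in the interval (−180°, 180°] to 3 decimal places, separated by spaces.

wrist centre = target − a_3·(cos φ, sin φ) = (-6.0620, 9.4998)
cos θ_2 = (126.9940−6²−7²)/(2·6·7) = 0.4999; θ_2 = 60.0047° (elbow-up)
β = atan2(9.4998,-6.0620) = 122.5427°; ψ = atan2(6.0625,9.4995) = 32.5455°
θ_1 = β − ψ = 89.9972°
θ_3 = φ − θ_1 − θ_2 = -30.0019° (wrapped to (-180°,180°])

89.997 60.005 -30.002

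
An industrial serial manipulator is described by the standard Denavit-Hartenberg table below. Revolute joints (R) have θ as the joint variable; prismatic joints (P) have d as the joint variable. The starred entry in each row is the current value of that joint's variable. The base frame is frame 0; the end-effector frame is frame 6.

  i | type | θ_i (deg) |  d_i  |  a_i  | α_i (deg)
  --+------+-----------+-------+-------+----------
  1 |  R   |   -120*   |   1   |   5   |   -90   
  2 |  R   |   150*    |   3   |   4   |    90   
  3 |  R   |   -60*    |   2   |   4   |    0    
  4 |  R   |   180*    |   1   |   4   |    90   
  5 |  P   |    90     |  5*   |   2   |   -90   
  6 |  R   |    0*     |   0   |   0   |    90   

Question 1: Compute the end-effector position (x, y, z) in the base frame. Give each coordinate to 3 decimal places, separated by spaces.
4.620 -2.998 -7.495

after link 1: o_1 = (-2.5000, -4.3301, 1.0000)
after link 2: o_2 = (1.8301, -2.8301, -1.0000)
after link 3: o_3 = (-0.8038, -0.4641, -3.7321)
after link 4: o_4 = (1.0801, -4.1292, -3.5981)
after link 5: o_5 = (4.6202, -2.9976, -7.4952)
after link 6: o_6 = (4.6202, -2.9976, -7.4952)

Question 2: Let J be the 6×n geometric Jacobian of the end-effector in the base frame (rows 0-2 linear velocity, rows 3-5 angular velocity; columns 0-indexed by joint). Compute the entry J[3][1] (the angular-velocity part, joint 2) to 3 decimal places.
0.866

axis z_1 = (0.8660,-0.5000,0.0000); lever o_n−o_1 = (7.1202,1.3325,-8.4952)
cross product → J_v[:, 1] = (4.2476,7.3571,4.7141)
J_ω[:, 1] = z_1
entry J[3][1] = 0.8660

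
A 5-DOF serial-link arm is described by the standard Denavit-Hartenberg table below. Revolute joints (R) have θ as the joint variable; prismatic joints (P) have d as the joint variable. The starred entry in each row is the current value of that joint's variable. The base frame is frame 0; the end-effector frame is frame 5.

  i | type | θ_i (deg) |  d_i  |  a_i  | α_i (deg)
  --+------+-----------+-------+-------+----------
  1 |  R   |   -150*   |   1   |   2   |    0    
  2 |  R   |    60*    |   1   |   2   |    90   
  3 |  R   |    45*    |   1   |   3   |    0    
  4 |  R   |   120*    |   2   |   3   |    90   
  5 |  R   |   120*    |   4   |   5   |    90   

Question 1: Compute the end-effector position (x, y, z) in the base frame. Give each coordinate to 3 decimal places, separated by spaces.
after link 1: o_1 = (-1.7321, -1.0000, 1.0000)
after link 2: o_2 = (-1.7321, -3.0000, 2.0000)
after link 3: o_3 = (-2.7321, -5.1213, 4.1213)
after link 4: o_4 = (-4.7321, -2.2235, 4.8978)
after link 5: o_5 = (-9.0622, -5.6736, 8.1144)

-9.062 -5.674 8.114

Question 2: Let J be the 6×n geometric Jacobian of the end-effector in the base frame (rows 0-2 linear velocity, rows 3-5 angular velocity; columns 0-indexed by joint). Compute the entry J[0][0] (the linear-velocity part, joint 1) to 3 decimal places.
axis z_0 = ẑ; lever o_n−o_0 = (-9.0622,-5.6736,8.1144)
cross product → J_v[:, 0] = (5.6736,-9.0622,0.0000)
J_ω[:, 0] = z_0
entry J[0][0] = 5.6736

5.674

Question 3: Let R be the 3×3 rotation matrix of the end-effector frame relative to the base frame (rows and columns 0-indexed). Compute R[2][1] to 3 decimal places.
End-effector y-axis (col 1 of R) = (-0.0000,-0.2588,0.9659)
R[2][1] = 0.9659

0.966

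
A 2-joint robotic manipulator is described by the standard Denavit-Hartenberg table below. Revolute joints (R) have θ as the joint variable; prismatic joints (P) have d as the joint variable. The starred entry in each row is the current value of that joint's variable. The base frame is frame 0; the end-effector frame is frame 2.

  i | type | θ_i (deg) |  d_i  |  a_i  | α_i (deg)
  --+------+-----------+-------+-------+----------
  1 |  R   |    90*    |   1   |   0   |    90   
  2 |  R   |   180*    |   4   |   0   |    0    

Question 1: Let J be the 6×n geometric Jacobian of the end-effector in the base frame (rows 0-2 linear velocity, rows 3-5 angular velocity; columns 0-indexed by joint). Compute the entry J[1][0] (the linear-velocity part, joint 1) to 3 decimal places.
axis z_0 = ẑ; lever o_n−o_0 = (4.0000,-0.0000,1.0000)
cross product → J_v[:, 0] = (0.0000,4.0000,-0.0000)
J_ω[:, 0] = z_0
entry J[1][0] = 4.0000

4.000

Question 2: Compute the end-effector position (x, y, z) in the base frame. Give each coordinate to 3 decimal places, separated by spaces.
after link 1: o_1 = (0.0000, 0.0000, 1.0000)
after link 2: o_2 = (4.0000, -0.0000, 1.0000)

4.000 -0.000 1.000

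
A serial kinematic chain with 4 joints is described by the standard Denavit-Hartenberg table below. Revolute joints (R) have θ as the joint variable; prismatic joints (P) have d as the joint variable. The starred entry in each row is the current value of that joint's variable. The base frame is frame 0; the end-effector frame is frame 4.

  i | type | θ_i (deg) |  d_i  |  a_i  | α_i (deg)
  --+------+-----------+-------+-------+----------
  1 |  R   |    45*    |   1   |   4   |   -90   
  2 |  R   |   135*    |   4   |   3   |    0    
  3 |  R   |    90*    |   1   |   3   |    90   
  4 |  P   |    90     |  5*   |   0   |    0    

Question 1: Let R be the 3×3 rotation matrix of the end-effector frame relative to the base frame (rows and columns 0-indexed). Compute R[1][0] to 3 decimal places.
End-effector x-axis (col 0 of R) = (-0.7071,0.7071,0.0000)
R[1][0] = 0.7071

0.707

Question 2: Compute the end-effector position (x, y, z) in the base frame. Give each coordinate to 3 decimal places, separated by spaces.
-6.207 0.864 -2.536

after link 1: o_1 = (2.8284, 2.8284, 1.0000)
after link 2: o_2 = (-1.5000, 4.1569, -1.1213)
after link 3: o_3 = (-3.7071, 3.3640, 1.0000)
after link 4: o_4 = (-6.2071, 0.8640, -2.5355)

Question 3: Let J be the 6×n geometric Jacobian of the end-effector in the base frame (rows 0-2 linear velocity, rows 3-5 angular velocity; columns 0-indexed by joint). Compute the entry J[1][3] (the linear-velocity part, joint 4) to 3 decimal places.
-0.500

prismatic axis z_3 = (-0.5000,-0.5000,-0.7071)
J_v[:, 3] = z_3; J_ω[:, 3] = (0,0,0)
entry J[1][3] = -0.5000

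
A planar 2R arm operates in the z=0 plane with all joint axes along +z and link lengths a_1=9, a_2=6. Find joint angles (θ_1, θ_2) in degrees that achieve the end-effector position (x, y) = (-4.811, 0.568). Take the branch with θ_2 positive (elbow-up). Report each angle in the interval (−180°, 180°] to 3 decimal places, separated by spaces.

cos θ_2 = (23.4683−9²−6²)/(2·9·6) = -0.8660; θ_2 = 150.0010° (elbow-up)
β = atan2(0.5680,-4.8110) = 173.2667°; ψ = atan2(2.9999,3.8038) = 38.2615°
θ_1 = β − ψ = 135.0051°

135.005 150.001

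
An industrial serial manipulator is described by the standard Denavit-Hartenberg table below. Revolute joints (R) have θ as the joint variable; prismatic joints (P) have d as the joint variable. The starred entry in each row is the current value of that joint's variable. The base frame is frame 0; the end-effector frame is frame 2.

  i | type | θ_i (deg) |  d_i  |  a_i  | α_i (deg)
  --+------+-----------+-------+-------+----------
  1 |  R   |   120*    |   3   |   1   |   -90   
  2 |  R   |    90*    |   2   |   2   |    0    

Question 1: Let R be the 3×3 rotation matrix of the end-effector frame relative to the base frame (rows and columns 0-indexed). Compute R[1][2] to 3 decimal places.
End-effector z-axis (col 2 of R) = (-0.8660,-0.5000,0.0000)
R[1][2] = -0.5000

-0.500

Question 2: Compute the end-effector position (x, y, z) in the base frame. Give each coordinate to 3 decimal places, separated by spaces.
after link 1: o_1 = (-0.5000, 0.8660, 3.0000)
after link 2: o_2 = (-2.2321, -0.1340, 1.0000)

-2.232 -0.134 1.000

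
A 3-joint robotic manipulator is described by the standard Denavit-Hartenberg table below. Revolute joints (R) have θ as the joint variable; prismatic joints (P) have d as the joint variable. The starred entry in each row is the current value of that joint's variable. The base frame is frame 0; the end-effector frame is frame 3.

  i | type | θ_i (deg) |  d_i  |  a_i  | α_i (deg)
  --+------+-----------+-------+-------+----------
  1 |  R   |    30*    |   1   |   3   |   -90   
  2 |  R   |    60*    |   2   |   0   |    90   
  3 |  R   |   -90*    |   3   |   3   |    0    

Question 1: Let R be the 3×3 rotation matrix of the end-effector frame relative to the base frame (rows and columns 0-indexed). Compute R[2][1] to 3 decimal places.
-0.866

End-effector y-axis (col 1 of R) = (0.4330,0.2500,-0.8660)
R[2][1] = -0.8660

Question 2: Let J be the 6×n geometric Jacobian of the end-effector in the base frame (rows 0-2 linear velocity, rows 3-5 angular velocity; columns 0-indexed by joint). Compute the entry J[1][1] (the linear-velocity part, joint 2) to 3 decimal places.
0.750

axis z_1 = (-0.5000,0.8660,0.0000); lever o_n−o_1 = (2.7500,0.4330,1.5000)
cross product → J_v[:, 1] = (1.2990,0.7500,-2.5981)
J_ω[:, 1] = z_1
entry J[1][1] = 0.7500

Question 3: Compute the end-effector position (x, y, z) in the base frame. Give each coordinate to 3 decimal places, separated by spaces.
after link 1: o_1 = (2.5981, 1.5000, 1.0000)
after link 2: o_2 = (1.5981, 3.2321, 1.0000)
after link 3: o_3 = (5.3481, 1.9330, 2.5000)

5.348 1.933 2.500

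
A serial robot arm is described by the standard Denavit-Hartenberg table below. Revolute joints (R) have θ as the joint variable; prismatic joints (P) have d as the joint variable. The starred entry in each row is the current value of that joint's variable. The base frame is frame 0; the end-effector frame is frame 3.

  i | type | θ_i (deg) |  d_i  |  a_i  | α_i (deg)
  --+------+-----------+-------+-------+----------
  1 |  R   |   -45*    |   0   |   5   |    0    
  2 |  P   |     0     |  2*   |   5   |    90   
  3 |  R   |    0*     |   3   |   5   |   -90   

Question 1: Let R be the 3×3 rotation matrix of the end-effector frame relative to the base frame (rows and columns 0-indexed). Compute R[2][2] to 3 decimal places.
End-effector z-axis (col 2 of R) = (0.0000,0.0000,1.0000)
R[2][2] = 1.0000

1.000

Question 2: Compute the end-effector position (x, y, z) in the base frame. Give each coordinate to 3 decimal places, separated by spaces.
after link 1: o_1 = (3.5355, -3.5355, 0.0000)
after link 2: o_2 = (7.0711, -7.0711, 2.0000)
after link 3: o_3 = (8.4853, -12.7279, 2.0000)

8.485 -12.728 2.000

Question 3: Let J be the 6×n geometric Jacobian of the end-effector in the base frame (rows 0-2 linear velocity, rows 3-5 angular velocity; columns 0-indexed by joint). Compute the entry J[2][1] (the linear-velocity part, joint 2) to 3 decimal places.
1.000

prismatic axis z_1 = (0.0000,0.0000,1.0000)
J_v[:, 1] = z_1; J_ω[:, 1] = (0,0,0)
entry J[2][1] = 1.0000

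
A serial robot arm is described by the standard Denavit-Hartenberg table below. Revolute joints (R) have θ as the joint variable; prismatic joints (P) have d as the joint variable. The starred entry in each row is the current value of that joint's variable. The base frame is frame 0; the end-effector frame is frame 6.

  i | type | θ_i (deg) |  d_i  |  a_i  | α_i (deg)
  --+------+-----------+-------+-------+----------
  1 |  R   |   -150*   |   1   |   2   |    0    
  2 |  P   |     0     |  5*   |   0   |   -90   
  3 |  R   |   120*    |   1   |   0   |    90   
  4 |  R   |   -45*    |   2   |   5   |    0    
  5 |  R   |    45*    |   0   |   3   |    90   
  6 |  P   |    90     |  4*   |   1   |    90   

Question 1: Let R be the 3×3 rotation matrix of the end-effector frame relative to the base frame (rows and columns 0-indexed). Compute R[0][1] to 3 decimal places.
End-effector y-axis (col 1 of R) = (-0.5000,0.8660,-0.0000)
R[0][1] = -0.5000

-0.500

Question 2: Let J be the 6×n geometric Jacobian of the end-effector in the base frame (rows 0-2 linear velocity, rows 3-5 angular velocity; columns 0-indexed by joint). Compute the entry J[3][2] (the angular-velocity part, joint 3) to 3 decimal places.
axis z_2 = (0.5000,-0.8660,0.0000); lever o_n−o_2 = (-2.6878,5.9948,-7.1599)
cross product → J_v[:, 2] = (6.2007,3.5800,0.6697)
J_ω[:, 2] = z_2
entry J[3][2] = 0.5000

0.500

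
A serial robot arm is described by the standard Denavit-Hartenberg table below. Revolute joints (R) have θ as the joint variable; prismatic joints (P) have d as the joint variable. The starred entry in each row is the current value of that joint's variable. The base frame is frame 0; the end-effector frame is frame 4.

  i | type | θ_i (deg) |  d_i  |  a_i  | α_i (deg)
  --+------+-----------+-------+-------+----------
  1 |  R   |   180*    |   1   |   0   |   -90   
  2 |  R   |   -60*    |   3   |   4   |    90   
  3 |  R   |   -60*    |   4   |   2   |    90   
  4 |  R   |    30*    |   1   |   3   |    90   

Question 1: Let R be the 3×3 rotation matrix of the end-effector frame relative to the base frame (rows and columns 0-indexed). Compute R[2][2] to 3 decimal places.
-0.217

End-effector z-axis (col 2 of R) = (-0.8750,0.4330,-0.2165)
R[2][2] = -0.2165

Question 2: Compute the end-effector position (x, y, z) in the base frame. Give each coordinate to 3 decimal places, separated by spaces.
2.047 1.482 8.455

after link 1: o_1 = (0.0000, 0.0000, 1.0000)
after link 2: o_2 = (-2.0000, -3.0000, 4.4641)
after link 3: o_3 = (0.9641, -1.2679, 7.3301)
after link 4: o_4 = (2.0466, 1.4821, 8.4551)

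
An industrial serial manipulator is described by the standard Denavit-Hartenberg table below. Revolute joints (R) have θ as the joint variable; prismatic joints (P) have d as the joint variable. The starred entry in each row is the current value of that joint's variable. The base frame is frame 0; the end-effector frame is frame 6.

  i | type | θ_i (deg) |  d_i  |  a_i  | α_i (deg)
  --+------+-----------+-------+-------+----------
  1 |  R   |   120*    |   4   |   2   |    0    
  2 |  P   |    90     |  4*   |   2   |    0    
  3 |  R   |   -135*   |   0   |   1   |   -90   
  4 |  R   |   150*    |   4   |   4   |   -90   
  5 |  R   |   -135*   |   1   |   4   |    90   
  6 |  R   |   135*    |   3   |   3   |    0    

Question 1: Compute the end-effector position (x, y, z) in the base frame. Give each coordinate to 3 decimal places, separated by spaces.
-6.098 0.560 10.428

after link 1: o_1 = (-1.0000, 1.7321, 4.0000)
after link 2: o_2 = (-2.7321, 0.7321, 8.0000)
after link 3: o_3 = (-2.4732, 1.6980, 8.0000)
after link 4: o_4 = (-7.2335, -0.6128, 6.0000)
after link 5: o_5 = (-9.4610, 2.0023, 8.2802)
after link 6: o_6 = (-6.0983, 0.5603, 10.4280)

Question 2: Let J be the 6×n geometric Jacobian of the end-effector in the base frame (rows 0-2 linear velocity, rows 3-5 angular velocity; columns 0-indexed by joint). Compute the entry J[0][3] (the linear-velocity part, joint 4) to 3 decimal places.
axis z_3 = (-0.9659,0.2588,0.0000); lever o_n−o_3 = (-3.6251,-1.1377,2.4280)
cross product → J_v[:, 3] = (0.6284,2.3453,2.0372)
J_ω[:, 3] = z_3
entry J[0][3] = 0.6284

0.628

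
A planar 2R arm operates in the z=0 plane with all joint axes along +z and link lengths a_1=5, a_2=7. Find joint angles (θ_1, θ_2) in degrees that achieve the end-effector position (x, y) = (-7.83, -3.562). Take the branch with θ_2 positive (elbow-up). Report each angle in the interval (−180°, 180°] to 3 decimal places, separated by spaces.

cos θ_2 = (73.9967−5²−7²)/(2·5·7) = -0.0000; θ_2 = 90.0027° (elbow-up)
β = atan2(-3.5620,-7.8300) = -155.5384°; ψ = atan2(7.0000,4.9997) = 54.4641°
θ_1 = β − ψ = -210.0025°

149.998 90.003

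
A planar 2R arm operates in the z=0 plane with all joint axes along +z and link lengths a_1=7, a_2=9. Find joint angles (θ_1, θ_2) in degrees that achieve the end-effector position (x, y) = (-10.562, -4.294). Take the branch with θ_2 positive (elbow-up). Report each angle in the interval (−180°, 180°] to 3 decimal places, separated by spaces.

149.998 90.003

cos θ_2 = (129.9943−7²−9²)/(2·7·9) = -0.0000; θ_2 = 90.0026° (elbow-up)
β = atan2(-4.2940,-10.5620) = -157.8757°; ψ = atan2(9.0000,6.9996) = 52.1266°
θ_1 = β − ψ = -210.0023°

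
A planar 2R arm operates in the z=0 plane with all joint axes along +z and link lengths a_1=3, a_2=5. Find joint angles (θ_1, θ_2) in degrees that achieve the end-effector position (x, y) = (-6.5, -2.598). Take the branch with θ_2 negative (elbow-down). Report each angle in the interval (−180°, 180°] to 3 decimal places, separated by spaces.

cos θ_2 = (48.9996−3²−5²)/(2·3·5) = 0.5000; θ_2 = -60.0009° (elbow-down)
β = atan2(-2.5980,-6.5000) = -158.2138°; ψ = atan2(-4.3302,5.4999) = -38.2138°
θ_1 = β − ψ = -120.0000°

-120.000 -60.001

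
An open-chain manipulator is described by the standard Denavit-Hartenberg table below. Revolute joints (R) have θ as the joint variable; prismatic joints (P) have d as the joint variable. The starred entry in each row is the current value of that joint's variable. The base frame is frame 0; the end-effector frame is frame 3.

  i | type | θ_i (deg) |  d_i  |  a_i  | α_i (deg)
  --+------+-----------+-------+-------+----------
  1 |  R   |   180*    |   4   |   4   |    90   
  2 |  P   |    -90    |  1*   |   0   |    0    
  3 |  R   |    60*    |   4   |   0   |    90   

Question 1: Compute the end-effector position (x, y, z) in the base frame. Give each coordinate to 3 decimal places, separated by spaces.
after link 1: o_1 = (-4.0000, 0.0000, 4.0000)
after link 2: o_2 = (-4.0000, 1.0000, 4.0000)
after link 3: o_3 = (-4.0000, 5.0000, 4.0000)

-4.000 5.000 4.000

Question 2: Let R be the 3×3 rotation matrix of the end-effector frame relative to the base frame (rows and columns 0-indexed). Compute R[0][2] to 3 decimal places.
0.500

End-effector z-axis (col 2 of R) = (0.5000,0.0000,-0.8660)
R[0][2] = 0.5000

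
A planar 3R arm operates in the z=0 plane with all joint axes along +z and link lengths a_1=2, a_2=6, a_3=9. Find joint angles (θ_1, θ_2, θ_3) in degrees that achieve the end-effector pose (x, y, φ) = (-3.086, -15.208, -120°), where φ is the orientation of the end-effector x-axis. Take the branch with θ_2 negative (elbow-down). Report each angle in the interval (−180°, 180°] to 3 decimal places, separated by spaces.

wrist centre = target − a_3·(cos φ, sin φ) = (1.4140, -7.4138)
cos θ_2 = (56.9634−2²−6²)/(2·2·6) = 0.7068; θ_2 = -45.0242° (elbow-down)
β = atan2(-7.4138,1.4140) = -79.2019°; ψ = atan2(-4.2444,6.2409) = -34.2198°
θ_1 = β − ψ = -44.9821°
θ_3 = φ − θ_1 − θ_2 = -29.9937° (wrapped to (-180°,180°])

-44.982 -45.024 -29.994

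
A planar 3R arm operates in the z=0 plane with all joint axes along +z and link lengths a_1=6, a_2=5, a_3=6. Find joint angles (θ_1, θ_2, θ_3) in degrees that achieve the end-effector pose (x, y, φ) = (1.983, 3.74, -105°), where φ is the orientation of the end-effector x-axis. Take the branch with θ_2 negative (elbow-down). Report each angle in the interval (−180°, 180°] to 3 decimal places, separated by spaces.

wrist centre = target − a_3·(cos φ, sin φ) = (3.5359, 9.5356)
cos θ_2 = (103.4295−6²−5²)/(2·6·5) = 0.7072; θ_2 = -44.9958° (elbow-down)
β = atan2(9.5356,3.5359) = 69.6545°; ψ = atan2(-3.5353,9.5358) = -20.3416°
θ_1 = β − ψ = 89.9962°
θ_3 = φ − θ_1 − θ_2 = -150.0003° (wrapped to (-180°,180°])

89.996 -44.996 -150.000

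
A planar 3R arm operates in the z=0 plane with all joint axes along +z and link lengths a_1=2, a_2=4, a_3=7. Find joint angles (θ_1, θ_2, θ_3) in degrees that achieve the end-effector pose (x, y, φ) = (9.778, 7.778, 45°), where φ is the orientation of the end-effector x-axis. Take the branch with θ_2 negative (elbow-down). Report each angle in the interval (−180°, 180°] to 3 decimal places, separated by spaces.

60.731 -45.014 29.282

wrist centre = target − a_3·(cos φ, sin φ) = (4.8283, 2.8283)
cos θ_2 = (31.3110−2²−4²)/(2·2·4) = 0.7069; θ_2 = -45.0135° (elbow-down)
β = atan2(2.8283,4.8283) = 30.3606°; ψ = atan2(-2.8291,4.8278) = -30.3706°
θ_1 = β − ψ = 60.7311°
θ_3 = φ − θ_1 − θ_2 = 29.2824° (wrapped to (-180°,180°])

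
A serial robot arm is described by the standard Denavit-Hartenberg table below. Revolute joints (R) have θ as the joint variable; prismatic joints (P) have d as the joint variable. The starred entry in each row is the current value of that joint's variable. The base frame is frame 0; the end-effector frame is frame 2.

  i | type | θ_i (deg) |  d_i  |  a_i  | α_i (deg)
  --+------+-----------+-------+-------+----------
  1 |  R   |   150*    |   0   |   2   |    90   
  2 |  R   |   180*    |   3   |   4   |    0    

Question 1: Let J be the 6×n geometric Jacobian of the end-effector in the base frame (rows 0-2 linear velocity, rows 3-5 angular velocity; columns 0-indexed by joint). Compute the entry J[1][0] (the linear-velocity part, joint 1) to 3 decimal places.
axis z_0 = ẑ; lever o_n−o_0 = (3.2321,1.5981,0.0000)
cross product → J_v[:, 0] = (-1.5981,3.2321,0.0000)
J_ω[:, 0] = z_0
entry J[1][0] = 3.2321

3.232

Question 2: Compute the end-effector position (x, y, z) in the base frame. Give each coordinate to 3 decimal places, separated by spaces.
3.232 1.598 0.000

after link 1: o_1 = (-1.7321, 1.0000, 0.0000)
after link 2: o_2 = (3.2321, 1.5981, 0.0000)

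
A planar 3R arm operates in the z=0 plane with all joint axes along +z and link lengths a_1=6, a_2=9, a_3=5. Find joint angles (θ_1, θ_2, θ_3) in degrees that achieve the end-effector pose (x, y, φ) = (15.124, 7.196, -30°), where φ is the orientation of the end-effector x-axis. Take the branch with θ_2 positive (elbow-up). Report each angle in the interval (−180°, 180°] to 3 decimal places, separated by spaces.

wrist centre = target − a_3·(cos φ, sin φ) = (10.7939, 9.6960)
cos θ_2 = (210.5201−6²−9²)/(2·6·9) = 0.8659; θ_2 = 30.0113° (elbow-up)
β = atan2(9.6960,10.7939) = 41.9330°; ψ = atan2(4.5015,13.7933) = 18.0744°
θ_1 = β − ψ = 23.8586°
θ_3 = φ − θ_1 − θ_2 = -83.8699° (wrapped to (-180°,180°])

23.859 30.011 -83.870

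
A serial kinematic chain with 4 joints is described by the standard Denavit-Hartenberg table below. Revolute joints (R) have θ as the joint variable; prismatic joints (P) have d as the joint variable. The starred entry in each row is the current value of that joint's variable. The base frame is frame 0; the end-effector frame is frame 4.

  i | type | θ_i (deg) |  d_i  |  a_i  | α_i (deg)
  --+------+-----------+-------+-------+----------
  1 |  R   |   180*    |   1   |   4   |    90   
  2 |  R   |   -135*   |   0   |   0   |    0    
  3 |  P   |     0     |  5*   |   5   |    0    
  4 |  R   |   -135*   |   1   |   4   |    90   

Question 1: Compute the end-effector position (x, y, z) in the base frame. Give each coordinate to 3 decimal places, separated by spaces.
after link 1: o_1 = (-4.0000, 0.0000, 1.0000)
after link 2: o_2 = (-4.0000, 0.0000, 1.0000)
after link 3: o_3 = (-0.4645, 5.0000, -2.5355)
after link 4: o_4 = (-0.4645, 6.0000, 1.4645)

-0.464 6.000 1.464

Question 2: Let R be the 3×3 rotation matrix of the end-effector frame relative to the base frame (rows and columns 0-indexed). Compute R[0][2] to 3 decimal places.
-1.000

End-effector z-axis (col 2 of R) = (-1.0000,0.0000,0.0000)
R[0][2] = -1.0000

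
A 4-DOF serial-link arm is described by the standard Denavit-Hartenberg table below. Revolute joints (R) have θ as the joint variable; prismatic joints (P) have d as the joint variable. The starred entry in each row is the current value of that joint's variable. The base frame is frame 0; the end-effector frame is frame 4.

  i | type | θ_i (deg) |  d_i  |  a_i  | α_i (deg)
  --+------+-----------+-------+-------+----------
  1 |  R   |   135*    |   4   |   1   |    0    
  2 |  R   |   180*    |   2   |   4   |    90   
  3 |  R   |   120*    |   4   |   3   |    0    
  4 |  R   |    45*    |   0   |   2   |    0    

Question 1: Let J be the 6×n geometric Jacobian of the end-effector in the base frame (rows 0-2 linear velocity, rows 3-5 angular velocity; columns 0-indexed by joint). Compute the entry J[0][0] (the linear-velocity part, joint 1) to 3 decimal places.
2.523

axis z_0 = ẑ; lever o_n−o_0 = (-3.1338,-2.5231,9.1157)
cross product → J_v[:, 0] = (2.5231,-3.1338,0.0000)
J_ω[:, 0] = z_0
entry J[0][0] = 2.5231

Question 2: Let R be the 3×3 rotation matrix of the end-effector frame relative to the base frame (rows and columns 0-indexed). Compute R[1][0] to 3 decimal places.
0.683

End-effector x-axis (col 0 of R) = (-0.6830,0.6830,0.2588)
R[1][0] = 0.6830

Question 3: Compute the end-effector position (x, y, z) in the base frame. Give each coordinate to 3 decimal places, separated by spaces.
-3.134 -2.523 9.116

after link 1: o_1 = (-0.7071, 0.7071, 4.0000)
after link 2: o_2 = (2.1213, -2.1213, 6.0000)
after link 3: o_3 = (-1.7678, -3.8891, 8.5981)
after link 4: o_4 = (-3.1338, -2.5231, 9.1157)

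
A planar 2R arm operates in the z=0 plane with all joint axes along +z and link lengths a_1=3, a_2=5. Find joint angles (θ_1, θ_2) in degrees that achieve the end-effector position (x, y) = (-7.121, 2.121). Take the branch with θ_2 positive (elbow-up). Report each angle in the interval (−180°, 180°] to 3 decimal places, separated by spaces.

134.991 45.016

cos θ_2 = (55.2073−3²−5²)/(2·3·5) = 0.7069; θ_2 = 45.0160° (elbow-up)
β = atan2(2.1210,-7.1210) = 163.4138°; ψ = atan2(3.5365,6.5345) = 28.4224°
θ_1 = β − ψ = 134.9913°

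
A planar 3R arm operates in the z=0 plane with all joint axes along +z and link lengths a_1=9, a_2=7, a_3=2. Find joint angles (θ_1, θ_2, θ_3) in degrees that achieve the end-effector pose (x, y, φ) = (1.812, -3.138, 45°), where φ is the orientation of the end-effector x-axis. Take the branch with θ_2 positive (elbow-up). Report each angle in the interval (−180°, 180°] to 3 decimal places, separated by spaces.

-134.997 150.000 29.997

wrist centre = target − a_3·(cos φ, sin φ) = (0.3978, -4.5522)
cos θ_2 = (20.8809−9²−7²)/(2·9·7) = -0.8660; θ_2 = 149.9999° (elbow-up)
β = atan2(-4.5522,0.3978) = -85.0060°; ψ = atan2(3.5000,2.9378) = 49.9907°
θ_1 = β − ψ = -134.9967°
θ_3 = φ − θ_1 − θ_2 = 29.9967° (wrapped to (-180°,180°])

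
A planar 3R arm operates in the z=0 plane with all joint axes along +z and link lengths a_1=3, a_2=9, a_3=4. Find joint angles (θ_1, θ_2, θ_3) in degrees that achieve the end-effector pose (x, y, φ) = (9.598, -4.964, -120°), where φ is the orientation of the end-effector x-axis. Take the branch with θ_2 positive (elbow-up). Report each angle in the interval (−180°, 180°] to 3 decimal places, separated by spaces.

-30.003 30.004 -120.001

wrist centre = target − a_3·(cos φ, sin φ) = (11.5980, -1.4999)
cos θ_2 = (136.7633−3²−9²)/(2·3·9) = 0.8660; θ_2 = 30.0044° (elbow-up)
β = atan2(-1.4999,11.5980) = -7.3688°; ψ = atan2(4.5006,10.7939) = 22.6341°
θ_1 = β − ψ = -30.0029°
θ_3 = φ − θ_1 − θ_2 = -120.0015° (wrapped to (-180°,180°])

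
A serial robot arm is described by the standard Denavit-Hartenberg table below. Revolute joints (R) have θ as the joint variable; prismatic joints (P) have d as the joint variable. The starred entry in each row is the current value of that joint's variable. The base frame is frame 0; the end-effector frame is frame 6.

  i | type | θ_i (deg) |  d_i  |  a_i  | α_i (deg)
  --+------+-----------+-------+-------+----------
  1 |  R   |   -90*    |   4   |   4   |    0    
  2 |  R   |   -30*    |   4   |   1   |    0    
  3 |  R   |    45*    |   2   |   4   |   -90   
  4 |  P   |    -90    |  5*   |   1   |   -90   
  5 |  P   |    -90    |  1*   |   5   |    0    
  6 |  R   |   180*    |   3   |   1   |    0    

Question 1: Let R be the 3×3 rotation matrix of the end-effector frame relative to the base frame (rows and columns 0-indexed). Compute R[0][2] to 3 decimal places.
0.259

End-effector z-axis (col 2 of R) = (0.2588,-0.9659,-0.0000)
R[0][2] = 0.2588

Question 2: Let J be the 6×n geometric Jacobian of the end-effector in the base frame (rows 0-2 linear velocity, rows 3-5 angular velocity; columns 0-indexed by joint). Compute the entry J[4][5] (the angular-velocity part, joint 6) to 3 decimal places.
-0.966

axis z_5 = (0.2588,-0.9659,-0.0000); lever o_n−o_5 = (-0.1895,-3.1566,0.0000)
cross product → J_v[:, 5] = (-0.0000,0.0000,-1.0000)
J_ω[:, 5] = z_5
entry J[4][5] = -0.9659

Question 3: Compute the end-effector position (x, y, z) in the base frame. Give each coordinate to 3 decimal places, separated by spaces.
after link 1: o_1 = (0.0000, -4.0000, 4.0000)
after link 2: o_2 = (-0.5000, -4.8660, 8.0000)
after link 3: o_3 = (0.5353, -8.7297, 10.0000)
after link 4: o_4 = (5.3649, -7.4356, 11.0000)
after link 5: o_5 = (10.4534, -7.1075, 11.0000)
after link 6: o_6 = (10.2639, -10.2641, 11.0000)

10.264 -10.264 11.000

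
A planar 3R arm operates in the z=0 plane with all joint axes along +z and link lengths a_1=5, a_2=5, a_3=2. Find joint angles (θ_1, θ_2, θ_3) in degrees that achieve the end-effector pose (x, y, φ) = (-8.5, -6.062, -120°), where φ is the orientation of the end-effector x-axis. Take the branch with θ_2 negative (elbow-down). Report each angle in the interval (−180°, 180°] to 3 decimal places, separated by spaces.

wrist centre = target − a_3·(cos φ, sin φ) = (-7.5000, -4.3299)
cos θ_2 = (74.9985−5²−5²)/(2·5·5) = 0.5000; θ_2 = -60.0020° (elbow-down)
β = atan2(-4.3299,-7.5000) = -150.0010°; ψ = atan2(-4.3302,7.4998) = -30.0010°
θ_1 = β − ψ = -120.0000°
θ_3 = φ − θ_1 − θ_2 = 60.0020° (wrapped to (-180°,180°])

-120.000 -60.002 60.002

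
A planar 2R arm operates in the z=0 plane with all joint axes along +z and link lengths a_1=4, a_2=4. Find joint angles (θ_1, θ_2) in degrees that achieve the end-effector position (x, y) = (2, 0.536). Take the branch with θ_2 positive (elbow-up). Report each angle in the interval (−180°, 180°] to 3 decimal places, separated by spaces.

cos θ_2 = (4.2873−4²−4²)/(2·4·4) = -0.8660; θ_2 = 149.9996° (elbow-up)
β = atan2(0.5360,2.0000) = 15.0027°; ψ = atan2(2.0000,0.5359) = 74.9998°
θ_1 = β − ψ = -59.9971°

-59.997 150.000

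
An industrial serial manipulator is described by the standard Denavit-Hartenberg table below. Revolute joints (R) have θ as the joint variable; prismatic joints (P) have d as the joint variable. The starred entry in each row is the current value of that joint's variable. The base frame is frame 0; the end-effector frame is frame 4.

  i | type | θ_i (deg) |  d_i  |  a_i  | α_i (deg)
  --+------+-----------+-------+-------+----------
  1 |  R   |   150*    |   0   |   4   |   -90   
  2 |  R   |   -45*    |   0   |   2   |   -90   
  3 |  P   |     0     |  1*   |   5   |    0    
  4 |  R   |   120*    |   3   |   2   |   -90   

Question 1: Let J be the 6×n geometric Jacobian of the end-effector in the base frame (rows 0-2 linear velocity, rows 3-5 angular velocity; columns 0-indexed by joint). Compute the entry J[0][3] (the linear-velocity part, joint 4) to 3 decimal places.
0.561

axis z_3 = (-0.6124,0.3536,-0.7071); lever o_n−o_3 = (-0.3587,2.2071,-2.8284)
cross product → J_v[:, 3] = (0.5607,-1.4784,-1.2247)
J_ω[:, 3] = z_3
entry J[0][3] = 0.5607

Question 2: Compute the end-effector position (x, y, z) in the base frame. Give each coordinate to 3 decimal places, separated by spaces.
after link 1: o_1 = (-3.4641, 2.0000, 0.0000)
after link 2: o_2 = (-4.6888, 2.7071, 1.4142)
after link 3: o_3 = (-8.3631, 4.8284, 4.2426)
after link 4: o_4 = (-8.7218, 7.0355, 1.4142)

-8.722 7.036 1.414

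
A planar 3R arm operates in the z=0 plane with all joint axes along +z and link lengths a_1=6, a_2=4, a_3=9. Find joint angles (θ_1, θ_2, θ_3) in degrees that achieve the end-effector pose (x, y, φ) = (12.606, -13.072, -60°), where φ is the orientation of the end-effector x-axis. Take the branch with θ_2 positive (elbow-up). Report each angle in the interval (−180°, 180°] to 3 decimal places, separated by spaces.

wrist centre = target − a_3·(cos φ, sin φ) = (8.1060, -5.2778)
cos θ_2 = (93.5621−6²−4²)/(2·6·4) = 0.8659; θ_2 = 30.0170° (elbow-up)
β = atan2(-5.2778,8.1060) = -33.0679°; ψ = atan2(2.0010,9.4635) = 11.9391°
θ_1 = β − ψ = -45.0071°
θ_3 = φ − θ_1 − θ_2 = -45.0099° (wrapped to (-180°,180°])

-45.007 30.017 -45.010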